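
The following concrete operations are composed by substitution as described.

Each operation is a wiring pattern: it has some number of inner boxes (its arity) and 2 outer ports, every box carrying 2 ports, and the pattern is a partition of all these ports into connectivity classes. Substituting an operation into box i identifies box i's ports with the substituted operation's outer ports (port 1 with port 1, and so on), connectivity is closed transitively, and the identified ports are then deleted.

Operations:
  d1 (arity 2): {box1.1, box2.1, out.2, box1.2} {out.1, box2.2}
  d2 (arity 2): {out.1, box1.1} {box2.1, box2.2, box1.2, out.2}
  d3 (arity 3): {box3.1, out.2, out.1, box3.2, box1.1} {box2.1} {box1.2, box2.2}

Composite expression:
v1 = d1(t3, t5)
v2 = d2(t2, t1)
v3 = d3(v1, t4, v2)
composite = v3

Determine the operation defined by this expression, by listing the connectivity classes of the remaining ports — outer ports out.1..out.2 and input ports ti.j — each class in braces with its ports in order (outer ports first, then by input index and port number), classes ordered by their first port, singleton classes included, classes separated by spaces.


{out.1, out.2, t1.1, t1.2, t2.1, t2.2, t5.2} {t3.1, t3.2, t4.2, t5.1} {t4.1}

Two ports join when wires chain via d3-identified ports.
composing d1 on (t3, t5), with out.j its own outer ports: {out.1, t5.2} {out.2, t3.1, t3.2, t5.1}
composing d2 on (t2, t1), with out.j its own outer ports: {out.1, t2.1} {out.2, t1.1, t1.2, t2.2}
composing d3 on (t3, t5, t4, t2, t1), with out.j its own outer ports: {out.1, out.2, t1.1, t1.2, t2.1, t2.2, t5.2} {t3.1, t3.2, t4.2, t5.1} {t4.1}


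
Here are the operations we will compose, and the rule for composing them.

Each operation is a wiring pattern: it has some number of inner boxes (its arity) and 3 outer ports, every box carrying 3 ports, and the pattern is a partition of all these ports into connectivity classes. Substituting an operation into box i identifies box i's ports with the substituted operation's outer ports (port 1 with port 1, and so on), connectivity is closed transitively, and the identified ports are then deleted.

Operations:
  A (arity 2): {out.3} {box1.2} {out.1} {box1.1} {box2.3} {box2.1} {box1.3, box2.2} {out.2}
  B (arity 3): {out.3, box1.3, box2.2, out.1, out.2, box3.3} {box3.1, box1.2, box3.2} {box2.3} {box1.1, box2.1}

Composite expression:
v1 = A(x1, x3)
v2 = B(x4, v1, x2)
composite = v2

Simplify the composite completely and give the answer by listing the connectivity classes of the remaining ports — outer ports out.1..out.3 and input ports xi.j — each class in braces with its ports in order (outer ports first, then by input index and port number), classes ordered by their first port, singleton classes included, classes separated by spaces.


{out.1, out.2, out.3, x2.3, x4.3} {x1.1} {x1.2} {x1.3, x3.2} {x2.1, x2.2, x4.2} {x3.1} {x3.3} {x4.1}

Substituting into B glues patterns; closure does the rest.
the subtree at A composes to {out.1} {out.2} {out.3} {x1.1} {x1.2} {x1.3, x3.2} {x3.1} {x3.3} on (x1, x3); out.j = own outer ports
the subtree at B composes to {out.1, out.2, out.3, x2.3, x4.3} {x1.1} {x1.2} {x1.3, x3.2} {x2.1, x2.2, x4.2} {x3.1} {x3.3} {x4.1} on (x4, x1, x3, x2); out.j = own outer ports


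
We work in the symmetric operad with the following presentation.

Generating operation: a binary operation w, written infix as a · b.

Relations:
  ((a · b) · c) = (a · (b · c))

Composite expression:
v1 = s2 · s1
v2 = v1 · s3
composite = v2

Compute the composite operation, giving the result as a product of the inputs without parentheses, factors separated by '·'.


s2 · s1 · s3

The w-tree's shape is irrelevant; the s-reading-order decides.
(s2 · s1) reduces to s2 · s1
((s2 · s1) · s3) reduces to s2 · s1 · s3


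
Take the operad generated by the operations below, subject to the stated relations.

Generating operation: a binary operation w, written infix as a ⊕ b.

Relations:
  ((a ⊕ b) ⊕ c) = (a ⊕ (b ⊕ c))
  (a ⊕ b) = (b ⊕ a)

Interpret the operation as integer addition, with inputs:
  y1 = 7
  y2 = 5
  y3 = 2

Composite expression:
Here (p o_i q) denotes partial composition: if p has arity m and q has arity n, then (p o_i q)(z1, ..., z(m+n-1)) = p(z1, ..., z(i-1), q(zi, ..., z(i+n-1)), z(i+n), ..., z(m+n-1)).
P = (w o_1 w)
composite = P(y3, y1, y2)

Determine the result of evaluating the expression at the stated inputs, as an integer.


14


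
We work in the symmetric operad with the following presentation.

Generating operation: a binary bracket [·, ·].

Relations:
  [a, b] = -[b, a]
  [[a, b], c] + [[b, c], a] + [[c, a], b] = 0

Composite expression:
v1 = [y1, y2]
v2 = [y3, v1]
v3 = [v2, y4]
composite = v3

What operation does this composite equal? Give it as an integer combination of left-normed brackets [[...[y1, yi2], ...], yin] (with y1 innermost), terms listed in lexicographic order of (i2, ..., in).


-[[[y1, y2], y3], y4]

Skip Jacobi rewriting: expand, keep y1-initial words, read off terms.
Composite bracket: [[y3, [y1, y2]], y4]
Each bracket splits as ab - ba, giving 8 signed words (2^3 = 8).
Coefficients come from the y1-initial words:
  y1y2y3y4 appears with sign -1, giving the term -[[[y1, y2], y3], y4]


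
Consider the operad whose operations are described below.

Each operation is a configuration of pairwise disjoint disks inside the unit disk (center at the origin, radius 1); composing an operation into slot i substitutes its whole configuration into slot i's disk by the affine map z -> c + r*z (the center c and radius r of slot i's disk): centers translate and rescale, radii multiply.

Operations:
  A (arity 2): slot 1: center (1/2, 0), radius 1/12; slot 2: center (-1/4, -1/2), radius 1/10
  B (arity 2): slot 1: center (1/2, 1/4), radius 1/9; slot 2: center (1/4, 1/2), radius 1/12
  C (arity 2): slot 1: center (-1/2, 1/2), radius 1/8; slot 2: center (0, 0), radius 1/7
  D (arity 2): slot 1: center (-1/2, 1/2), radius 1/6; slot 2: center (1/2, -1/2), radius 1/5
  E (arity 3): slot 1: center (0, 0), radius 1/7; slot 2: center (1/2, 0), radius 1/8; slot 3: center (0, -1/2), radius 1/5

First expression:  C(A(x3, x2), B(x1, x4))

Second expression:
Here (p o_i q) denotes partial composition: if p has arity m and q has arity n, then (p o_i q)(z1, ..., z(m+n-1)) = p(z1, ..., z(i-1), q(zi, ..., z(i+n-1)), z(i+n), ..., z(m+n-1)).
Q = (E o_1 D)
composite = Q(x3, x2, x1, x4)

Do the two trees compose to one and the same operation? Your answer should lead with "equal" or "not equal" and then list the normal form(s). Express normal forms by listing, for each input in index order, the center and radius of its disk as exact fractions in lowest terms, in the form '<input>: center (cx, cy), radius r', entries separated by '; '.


not equal; the first gives x1: center (1/14, 1/28), radius 1/63; x2: center (-17/32, 7/16), radius 1/80; x3: center (-7/16, 1/2), radius 1/96; x4: center (1/28, 1/14), radius 1/84 and the second x1: center (1/2, 0), radius 1/8; x2: center (1/14, -1/14), radius 1/35; x3: center (-1/14, 1/14), radius 1/42; x4: center (0, -1/2), radius 1/5

In normal form, the first expression is x1: center (1/14, 1/28), radius 1/63; x2: center (-17/32, 7/16), radius 1/80; x3: center (-7/16, 1/2), radius 1/96; x4: center (1/28, 1/14), radius 1/84
In normal form, the second expression is x1: center (1/2, 0), radius 1/8; x2: center (1/14, -1/14), radius 1/35; x3: center (-1/14, 1/14), radius 1/42; x4: center (0, -1/2), radius 1/5
Distinct normal forms: not equal.


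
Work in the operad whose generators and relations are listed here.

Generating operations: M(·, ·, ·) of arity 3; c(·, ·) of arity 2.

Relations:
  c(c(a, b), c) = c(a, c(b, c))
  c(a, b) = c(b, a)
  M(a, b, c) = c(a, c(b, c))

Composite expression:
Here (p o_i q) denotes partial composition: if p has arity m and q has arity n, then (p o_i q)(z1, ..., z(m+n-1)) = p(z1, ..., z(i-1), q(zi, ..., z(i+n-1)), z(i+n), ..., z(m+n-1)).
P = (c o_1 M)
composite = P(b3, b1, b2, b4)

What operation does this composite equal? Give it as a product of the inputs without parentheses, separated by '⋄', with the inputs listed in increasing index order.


b1 ⋄ b2 ⋄ b3 ⋄ b4

Key point: c commutes, so take the b-inputs in any fixed order.
M(b3, b1, b2) spells out as b3 ⋄ b1 ⋄ b2
c(M(b3, b1, b2), b4) spells out as b3 ⋄ b1 ⋄ b2 ⋄ b4
rearranged into index order: b1 ⋄ b2 ⋄ b3 ⋄ b4


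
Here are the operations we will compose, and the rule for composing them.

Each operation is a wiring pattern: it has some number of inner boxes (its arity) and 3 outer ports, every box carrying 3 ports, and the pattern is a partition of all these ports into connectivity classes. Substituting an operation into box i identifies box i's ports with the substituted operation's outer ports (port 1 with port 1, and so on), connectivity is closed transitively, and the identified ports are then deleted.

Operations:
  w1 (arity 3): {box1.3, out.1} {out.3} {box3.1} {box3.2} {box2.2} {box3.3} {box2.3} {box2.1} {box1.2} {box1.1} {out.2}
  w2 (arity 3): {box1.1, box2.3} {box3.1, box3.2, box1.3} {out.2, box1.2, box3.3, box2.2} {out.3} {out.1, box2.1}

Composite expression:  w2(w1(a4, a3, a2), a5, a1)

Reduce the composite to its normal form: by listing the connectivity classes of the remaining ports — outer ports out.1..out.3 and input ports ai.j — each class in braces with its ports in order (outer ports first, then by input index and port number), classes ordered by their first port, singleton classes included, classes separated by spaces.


{out.1, a5.1} {out.2, a1.3, a5.2} {out.3} {a1.1, a1.2} {a2.1} {a2.2} {a2.3} {a3.1} {a3.2} {a3.3} {a4.1} {a4.2} {a4.3, a5.3}

Substituting into w2 glues patterns; closure does the rest.
composing w1 on (a4, a3, a2), with out.j its own outer ports: {out.1, a4.3} {out.2} {out.3} {a2.1} {a2.2} {a2.3} {a3.1} {a3.2} {a3.3} {a4.1} {a4.2}
composing w2 on (a4, a3, a2, a5, a1), with out.j its own outer ports: {out.1, a5.1} {out.2, a1.3, a5.2} {out.3} {a1.1, a1.2} {a2.1} {a2.2} {a2.3} {a3.1} {a3.2} {a3.3} {a4.1} {a4.2} {a4.3, a5.3}


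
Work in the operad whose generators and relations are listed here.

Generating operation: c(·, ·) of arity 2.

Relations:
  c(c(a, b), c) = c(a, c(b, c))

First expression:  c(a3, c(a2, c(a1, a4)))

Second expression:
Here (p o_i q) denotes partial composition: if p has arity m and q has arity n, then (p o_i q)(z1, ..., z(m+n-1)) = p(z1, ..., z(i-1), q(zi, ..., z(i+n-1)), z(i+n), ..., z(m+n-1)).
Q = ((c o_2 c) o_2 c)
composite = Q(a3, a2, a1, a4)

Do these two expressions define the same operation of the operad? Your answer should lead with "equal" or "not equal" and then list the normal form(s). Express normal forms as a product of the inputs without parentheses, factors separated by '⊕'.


equal — both sides give a3 ⊕ a2 ⊕ a1 ⊕ a4

The first expression reduces to a3 ⊕ a2 ⊕ a1 ⊕ a4
The second expression reduces to a3 ⊕ a2 ⊕ a1 ⊕ a4
The normal forms match — equal.


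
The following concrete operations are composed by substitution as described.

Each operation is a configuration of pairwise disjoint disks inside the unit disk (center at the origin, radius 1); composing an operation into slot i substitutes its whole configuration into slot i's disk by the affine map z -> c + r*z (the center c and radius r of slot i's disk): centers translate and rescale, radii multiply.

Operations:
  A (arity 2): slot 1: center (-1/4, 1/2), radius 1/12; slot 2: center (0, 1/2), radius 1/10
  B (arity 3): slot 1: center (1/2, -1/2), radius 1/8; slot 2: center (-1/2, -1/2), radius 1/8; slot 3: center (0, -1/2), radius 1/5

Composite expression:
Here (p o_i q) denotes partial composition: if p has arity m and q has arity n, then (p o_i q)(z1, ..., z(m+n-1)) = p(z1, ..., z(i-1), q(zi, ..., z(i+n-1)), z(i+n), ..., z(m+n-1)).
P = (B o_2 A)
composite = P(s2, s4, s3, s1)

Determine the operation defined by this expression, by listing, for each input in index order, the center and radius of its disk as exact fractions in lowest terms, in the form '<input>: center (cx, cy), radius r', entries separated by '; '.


s1: center (0, -1/2), radius 1/5; s2: center (1/2, -1/2), radius 1/8; s3: center (-1/2, -7/16), radius 1/80; s4: center (-17/32, -7/16), radius 1/96

Below B, radii multiply path by path; the s-disk centers shift.
s2 passes through 1 substitution, ending at center (1/2, -1/2), radius 1/8
s4 passes through 2 substitutions, ending at center (-17/32, -7/16), radius 1/96
s3 passes through 2 substitutions, ending at center (-1/2, -7/16), radius 1/80
s1 passes through 1 substitution, ending at center (0, -1/2), radius 1/5


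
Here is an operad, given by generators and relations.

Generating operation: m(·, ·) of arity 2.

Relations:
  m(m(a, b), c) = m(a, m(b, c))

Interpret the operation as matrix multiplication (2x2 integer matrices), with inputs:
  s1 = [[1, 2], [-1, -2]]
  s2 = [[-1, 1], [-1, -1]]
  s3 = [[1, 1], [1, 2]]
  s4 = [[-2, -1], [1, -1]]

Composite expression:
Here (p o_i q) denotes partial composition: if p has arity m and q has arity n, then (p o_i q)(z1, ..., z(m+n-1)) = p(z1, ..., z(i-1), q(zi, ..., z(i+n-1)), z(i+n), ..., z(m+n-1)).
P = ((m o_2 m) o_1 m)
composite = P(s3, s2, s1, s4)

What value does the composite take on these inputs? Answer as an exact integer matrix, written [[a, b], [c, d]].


[[0, 6], [0, 6]]

m(s3, s2) = [[-2, 0], [-3, -1]]
m(s1, s4) = [[0, -3], [0, 3]]
m(m(s3, s2), m(s1, s4)) = [[0, 6], [0, 6]]


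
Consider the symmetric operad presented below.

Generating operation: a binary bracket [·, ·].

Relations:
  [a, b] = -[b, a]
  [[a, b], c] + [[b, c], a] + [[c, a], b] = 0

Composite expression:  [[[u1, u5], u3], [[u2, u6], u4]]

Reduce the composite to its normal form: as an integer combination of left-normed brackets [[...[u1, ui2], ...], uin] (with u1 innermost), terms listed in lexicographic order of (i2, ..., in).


[[[[[u1, u5], u3], u2], u6], u4] - [[[[[u1, u5], u3], u4], u2], u6] + [[[[[u1, u5], u3], u4], u6], u2] - [[[[[u1, u5], u3], u6], u2], u4]

A multilinear Lie element is pinned by u1-initial words (u1 innermost).
Composite bracket: [[[u1, u5], u3], [[u2, u6], u4]]
Each bracket splits as ab - ba, giving 32 signed words (2^5 = 32).
Keep just the words that open with u1:
  word u1u5u3u2u6u4 has sign +1, contributing +[[[[[u1, u5], u3], u2], u6], u4]
  word u1u5u3u4u2u6 has sign -1, contributing -[[[[[u1, u5], u3], u4], u2], u6]
  word u1u5u3u4u6u2 has sign +1, contributing +[[[[[u1, u5], u3], u4], u6], u2]
  word u1u5u3u6u2u4 has sign -1, contributing -[[[[[u1, u5], u3], u6], u2], u4]


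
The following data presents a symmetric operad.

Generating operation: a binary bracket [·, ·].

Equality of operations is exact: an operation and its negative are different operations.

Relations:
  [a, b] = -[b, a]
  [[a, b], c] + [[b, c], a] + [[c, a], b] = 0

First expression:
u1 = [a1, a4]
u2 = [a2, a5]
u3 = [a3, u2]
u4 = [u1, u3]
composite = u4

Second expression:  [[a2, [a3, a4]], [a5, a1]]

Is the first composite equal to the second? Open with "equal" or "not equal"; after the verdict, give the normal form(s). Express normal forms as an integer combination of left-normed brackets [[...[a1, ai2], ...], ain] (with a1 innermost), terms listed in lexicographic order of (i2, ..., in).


Reducing the first expression gives -[[[[a1, a4], a2], a5], a3] + [[[[a1, a4], a3], a2], a5] - [[[[a1, a4], a3], a5], a2] + [[[[a1, a4], a5], a2], a3]
Reducing the second expression gives [[[[a1, a5], a2], a3], a4] - [[[[a1, a5], a2], a4], a3] - [[[[a1, a5], a3], a4], a2] + [[[[a1, a5], a4], a3], a2]
Different reductions; not equal.

not equal; the first gives -[[[[a1, a4], a2], a5], a3] + [[[[a1, a4], a3], a2], a5] - [[[[a1, a4], a3], a5], a2] + [[[[a1, a4], a5], a2], a3] and the second [[[[a1, a5], a2], a3], a4] - [[[[a1, a5], a2], a4], a3] - [[[[a1, a5], a3], a4], a2] + [[[[a1, a5], a4], a3], a2]


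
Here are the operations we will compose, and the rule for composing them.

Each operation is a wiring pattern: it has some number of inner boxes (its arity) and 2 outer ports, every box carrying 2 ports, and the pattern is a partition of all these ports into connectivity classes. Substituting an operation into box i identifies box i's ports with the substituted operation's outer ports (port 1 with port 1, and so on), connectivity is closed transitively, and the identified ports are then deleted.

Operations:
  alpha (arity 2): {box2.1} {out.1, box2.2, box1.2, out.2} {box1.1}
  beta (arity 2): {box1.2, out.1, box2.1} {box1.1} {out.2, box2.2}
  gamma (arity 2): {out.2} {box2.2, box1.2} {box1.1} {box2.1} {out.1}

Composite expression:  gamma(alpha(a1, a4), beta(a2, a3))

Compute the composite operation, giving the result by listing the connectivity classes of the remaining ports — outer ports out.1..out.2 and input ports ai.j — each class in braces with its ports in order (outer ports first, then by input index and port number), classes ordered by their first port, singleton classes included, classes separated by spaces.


{out.1} {out.2} {a1.1} {a1.2, a3.2, a4.2} {a2.1} {a2.2, a3.1} {a4.1}


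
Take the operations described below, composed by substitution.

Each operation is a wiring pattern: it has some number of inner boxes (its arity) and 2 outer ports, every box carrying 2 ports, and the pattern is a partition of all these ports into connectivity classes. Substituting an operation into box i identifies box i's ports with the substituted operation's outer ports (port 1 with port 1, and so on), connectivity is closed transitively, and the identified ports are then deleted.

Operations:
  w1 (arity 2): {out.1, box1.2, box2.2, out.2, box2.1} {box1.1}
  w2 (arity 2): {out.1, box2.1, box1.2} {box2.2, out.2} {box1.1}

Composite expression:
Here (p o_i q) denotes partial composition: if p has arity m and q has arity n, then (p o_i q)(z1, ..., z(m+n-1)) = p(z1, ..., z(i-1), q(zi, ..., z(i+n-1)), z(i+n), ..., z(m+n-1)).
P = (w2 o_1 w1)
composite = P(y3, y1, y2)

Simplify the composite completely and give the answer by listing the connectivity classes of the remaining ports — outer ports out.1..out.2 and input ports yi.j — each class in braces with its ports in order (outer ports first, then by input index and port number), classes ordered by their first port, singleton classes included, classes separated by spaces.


{out.1, y1.1, y1.2, y2.1, y3.2} {out.2, y2.2} {y3.1}

Two ports join when wires chain via w2-identified ports.
the subtree at w1 composes to {out.1, out.2, y1.1, y1.2, y3.2} {y3.1} on (y3, y1); out.j = own outer ports
the subtree at w2 composes to {out.1, y1.1, y1.2, y2.1, y3.2} {out.2, y2.2} {y3.1} on (y3, y1, y2); out.j = own outer ports


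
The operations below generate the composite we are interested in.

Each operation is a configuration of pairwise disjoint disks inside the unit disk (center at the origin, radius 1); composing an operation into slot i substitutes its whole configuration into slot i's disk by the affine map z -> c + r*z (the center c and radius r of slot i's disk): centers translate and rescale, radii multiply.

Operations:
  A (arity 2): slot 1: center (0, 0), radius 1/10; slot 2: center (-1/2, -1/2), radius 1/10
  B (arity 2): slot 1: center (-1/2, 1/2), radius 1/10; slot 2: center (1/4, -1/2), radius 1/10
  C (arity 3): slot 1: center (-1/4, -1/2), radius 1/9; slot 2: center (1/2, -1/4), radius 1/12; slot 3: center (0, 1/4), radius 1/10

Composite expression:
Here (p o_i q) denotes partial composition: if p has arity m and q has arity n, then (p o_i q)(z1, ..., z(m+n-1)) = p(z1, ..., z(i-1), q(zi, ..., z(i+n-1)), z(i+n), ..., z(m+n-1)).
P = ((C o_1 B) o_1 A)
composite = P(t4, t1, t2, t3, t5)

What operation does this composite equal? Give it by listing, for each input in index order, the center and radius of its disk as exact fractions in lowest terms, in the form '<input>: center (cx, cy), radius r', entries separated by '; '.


Nesting under C composes maps z -> c + r*z down each t-path.
t4 passes through 3 substitutions, ending at center (-11/36, -4/9), radius 1/900
t1 passes through 3 substitutions, ending at center (-14/45, -9/20), radius 1/900
t2 passes through 2 substitutions, ending at center (-2/9, -5/9), radius 1/90
t3 passes through 1 substitution, ending at center (1/2, -1/4), radius 1/12
t5 passes through 1 substitution, ending at center (0, 1/4), radius 1/10

t1: center (-14/45, -9/20), radius 1/900; t2: center (-2/9, -5/9), radius 1/90; t3: center (1/2, -1/4), radius 1/12; t4: center (-11/36, -4/9), radius 1/900; t5: center (0, 1/4), radius 1/10


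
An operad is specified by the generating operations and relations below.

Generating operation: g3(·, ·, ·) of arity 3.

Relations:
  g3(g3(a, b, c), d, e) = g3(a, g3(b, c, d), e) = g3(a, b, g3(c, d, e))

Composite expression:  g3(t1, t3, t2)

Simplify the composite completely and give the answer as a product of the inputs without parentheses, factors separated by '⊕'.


t1 ⊕ t3 ⊕ t2

Under associativity of g3, the answer is the t's in reading order.
g3(t1, t3, t2) reduces to t1 ⊕ t3 ⊕ t2


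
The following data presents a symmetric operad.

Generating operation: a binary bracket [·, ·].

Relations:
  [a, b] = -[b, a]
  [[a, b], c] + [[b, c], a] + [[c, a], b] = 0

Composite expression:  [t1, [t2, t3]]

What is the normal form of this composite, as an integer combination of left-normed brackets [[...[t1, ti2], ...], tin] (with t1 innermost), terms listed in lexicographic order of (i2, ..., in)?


[[t1, t2], t3] - [[t1, t3], t2]

Antisymmetry and Jacobi reduce to t1-anchored left-normed brackets.
Composite bracket: [t1, [t2, t3]]
Expanding via [a, b] = ab - ba: 4 signed words (2^2 = 4).
Only words starting with t1 matter:
  t1t2t3 (sign +1) contributes +[[t1, t2], t3]
  t1t3t2 (sign -1) contributes -[[t1, t3], t2]


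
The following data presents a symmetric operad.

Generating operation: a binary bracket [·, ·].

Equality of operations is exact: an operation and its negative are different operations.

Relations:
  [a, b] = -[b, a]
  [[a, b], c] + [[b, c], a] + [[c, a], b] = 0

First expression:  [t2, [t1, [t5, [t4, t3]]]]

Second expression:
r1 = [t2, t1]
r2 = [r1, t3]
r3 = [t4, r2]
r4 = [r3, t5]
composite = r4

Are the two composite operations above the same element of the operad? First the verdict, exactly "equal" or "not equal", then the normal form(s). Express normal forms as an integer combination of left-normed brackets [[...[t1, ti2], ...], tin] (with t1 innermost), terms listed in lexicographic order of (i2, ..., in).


not equal; first: -[[[[t1, t3], t4], t5], t2] + [[[[t1, t4], t3], t5], t2] + [[[[t1, t5], t3], t4], t2] - [[[[t1, t5], t4], t3], t2]; second: [[[[t1, t2], t3], t4], t5]


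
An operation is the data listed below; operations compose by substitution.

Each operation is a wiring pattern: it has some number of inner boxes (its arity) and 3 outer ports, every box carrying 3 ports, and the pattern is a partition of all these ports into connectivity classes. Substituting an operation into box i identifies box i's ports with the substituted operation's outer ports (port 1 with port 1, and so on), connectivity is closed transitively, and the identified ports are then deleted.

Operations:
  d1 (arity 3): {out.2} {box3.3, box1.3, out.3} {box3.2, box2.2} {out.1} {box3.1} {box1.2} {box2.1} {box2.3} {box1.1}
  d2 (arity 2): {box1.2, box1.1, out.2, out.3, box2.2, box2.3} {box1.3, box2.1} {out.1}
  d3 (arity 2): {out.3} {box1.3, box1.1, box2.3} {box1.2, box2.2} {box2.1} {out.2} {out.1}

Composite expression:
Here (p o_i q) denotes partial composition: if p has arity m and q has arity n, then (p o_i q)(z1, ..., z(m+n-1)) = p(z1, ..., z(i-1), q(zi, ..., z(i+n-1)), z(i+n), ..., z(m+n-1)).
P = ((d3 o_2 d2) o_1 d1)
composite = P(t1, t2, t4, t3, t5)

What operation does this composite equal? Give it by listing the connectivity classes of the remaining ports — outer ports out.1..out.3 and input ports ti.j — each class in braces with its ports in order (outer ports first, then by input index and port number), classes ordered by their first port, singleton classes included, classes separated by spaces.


Reachability decides: close wires over d3-identified ports.
through d1, on inputs (t1, t2, t4): {out.1} {out.2} {out.3, t1.3, t4.3} {t1.1} {t1.2} {t2.1} {t2.2, t4.2} {t2.3} {t4.1} (out.j = stage outer ports)
through d2, on inputs (t3, t5): {out.1} {out.2, out.3, t3.1, t3.2, t5.2, t5.3} {t3.3, t5.1} (out.j = stage outer ports)
through d3, on inputs (t1, t2, t4, t3, t5): {out.1} {out.2} {out.3} {t1.1} {t1.2} {t1.3, t3.1, t3.2, t4.3, t5.2, t5.3} {t2.1} {t2.2, t4.2} {t2.3} {t3.3, t5.1} {t4.1} (out.j = stage outer ports)

{out.1} {out.2} {out.3} {t1.1} {t1.2} {t1.3, t3.1, t3.2, t4.3, t5.2, t5.3} {t2.1} {t2.2, t4.2} {t2.3} {t3.3, t5.1} {t4.1}


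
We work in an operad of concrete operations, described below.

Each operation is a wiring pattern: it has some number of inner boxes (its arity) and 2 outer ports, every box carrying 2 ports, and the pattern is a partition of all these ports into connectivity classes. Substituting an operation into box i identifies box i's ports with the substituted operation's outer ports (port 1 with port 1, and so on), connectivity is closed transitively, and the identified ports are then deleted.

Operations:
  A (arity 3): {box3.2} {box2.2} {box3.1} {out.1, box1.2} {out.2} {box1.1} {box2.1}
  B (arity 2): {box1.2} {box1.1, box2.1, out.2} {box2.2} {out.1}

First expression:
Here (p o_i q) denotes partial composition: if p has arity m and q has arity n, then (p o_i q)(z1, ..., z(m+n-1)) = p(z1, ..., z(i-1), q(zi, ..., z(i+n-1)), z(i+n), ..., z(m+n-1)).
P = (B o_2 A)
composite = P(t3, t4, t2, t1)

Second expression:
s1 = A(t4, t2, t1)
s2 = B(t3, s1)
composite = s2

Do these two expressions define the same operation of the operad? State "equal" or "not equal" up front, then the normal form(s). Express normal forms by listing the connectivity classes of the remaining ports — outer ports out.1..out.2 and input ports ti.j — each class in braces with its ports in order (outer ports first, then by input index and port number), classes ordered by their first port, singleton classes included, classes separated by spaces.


equal; the common form is {out.1} {out.2, t3.1, t4.2} {t1.1} {t1.2} {t2.1} {t2.2} {t3.2} {t4.1}

Reducing the first expression gives {out.1} {out.2, t3.1, t4.2} {t1.1} {t1.2} {t2.1} {t2.2} {t3.2} {t4.1}
Reducing the second expression gives {out.1} {out.2, t3.1, t4.2} {t1.1} {t1.2} {t2.1} {t2.2} {t3.2} {t4.1}
Same normal form: equal.


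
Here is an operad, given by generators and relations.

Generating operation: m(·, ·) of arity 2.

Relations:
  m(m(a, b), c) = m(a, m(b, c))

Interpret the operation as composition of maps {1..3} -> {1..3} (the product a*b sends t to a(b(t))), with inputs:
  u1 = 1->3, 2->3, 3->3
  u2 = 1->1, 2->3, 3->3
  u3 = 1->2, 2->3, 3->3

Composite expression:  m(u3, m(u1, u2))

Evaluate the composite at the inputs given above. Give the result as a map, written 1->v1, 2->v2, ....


1->3, 2->3, 3->3

m(u1, u2) = 1->3, 2->3, 3->3
m(u3, m(u1, u2)) = 1->3, 2->3, 3->3


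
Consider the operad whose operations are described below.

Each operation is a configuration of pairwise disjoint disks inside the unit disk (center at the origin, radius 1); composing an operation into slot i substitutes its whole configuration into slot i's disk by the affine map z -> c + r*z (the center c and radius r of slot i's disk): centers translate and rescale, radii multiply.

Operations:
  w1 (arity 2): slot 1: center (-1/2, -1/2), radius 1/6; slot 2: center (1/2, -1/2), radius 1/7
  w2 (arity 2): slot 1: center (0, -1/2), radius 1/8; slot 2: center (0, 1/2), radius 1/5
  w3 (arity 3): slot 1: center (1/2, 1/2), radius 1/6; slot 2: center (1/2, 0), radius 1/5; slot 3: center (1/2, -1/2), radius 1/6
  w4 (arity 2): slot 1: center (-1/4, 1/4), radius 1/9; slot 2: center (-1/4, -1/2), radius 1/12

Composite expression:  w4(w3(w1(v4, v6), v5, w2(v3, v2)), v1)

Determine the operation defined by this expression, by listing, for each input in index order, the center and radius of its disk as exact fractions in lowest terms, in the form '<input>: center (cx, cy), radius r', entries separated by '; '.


v1: center (-1/4, -1/2), radius 1/12; v2: center (-7/36, 11/54), radius 1/270; v3: center (-7/36, 5/27), radius 1/432; v4: center (-11/54, 8/27), radius 1/324; v5: center (-7/36, 1/4), radius 1/45; v6: center (-5/27, 8/27), radius 1/378

Nesting under w4 composes maps z -> c + r*z down each v-path.
v4 passes through 3 substitutions, ending at center (-11/54, 8/27), radius 1/324
v6 passes through 3 substitutions, ending at center (-5/27, 8/27), radius 1/378
v5 passes through 2 substitutions, ending at center (-7/36, 1/4), radius 1/45
v3 passes through 3 substitutions, ending at center (-7/36, 5/27), radius 1/432
v2 passes through 3 substitutions, ending at center (-7/36, 11/54), radius 1/270
v1 passes through 1 substitution, ending at center (-1/4, -1/2), radius 1/12


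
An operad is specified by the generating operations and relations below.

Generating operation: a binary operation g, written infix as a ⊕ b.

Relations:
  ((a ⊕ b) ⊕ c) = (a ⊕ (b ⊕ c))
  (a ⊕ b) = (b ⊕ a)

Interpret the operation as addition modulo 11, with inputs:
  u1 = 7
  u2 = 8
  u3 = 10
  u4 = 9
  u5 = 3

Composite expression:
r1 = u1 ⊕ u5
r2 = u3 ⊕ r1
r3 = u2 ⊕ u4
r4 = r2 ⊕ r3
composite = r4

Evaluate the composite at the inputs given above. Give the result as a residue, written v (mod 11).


4 (mod 11)

(u1 ⊕ u5) = 10
(u3 ⊕ (u1 ⊕ u5)) = 9
(u2 ⊕ u4) = 6
((u3 ⊕ (u1 ⊕ u5)) ⊕ (u2 ⊕ u4)) = 4


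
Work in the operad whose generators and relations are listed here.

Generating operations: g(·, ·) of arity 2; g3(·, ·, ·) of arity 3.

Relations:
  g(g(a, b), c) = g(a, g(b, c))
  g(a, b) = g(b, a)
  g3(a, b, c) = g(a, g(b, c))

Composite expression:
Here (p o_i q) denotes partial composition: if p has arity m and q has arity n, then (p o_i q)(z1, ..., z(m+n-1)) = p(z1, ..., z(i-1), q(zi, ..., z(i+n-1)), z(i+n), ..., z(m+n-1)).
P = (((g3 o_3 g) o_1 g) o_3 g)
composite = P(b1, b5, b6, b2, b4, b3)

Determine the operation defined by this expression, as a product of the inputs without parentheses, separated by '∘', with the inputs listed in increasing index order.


Key point: g3 commutes, so take the b-inputs in any fixed order.
g(b1, b5) collapses to b1 ∘ b5
g(b6, b2) collapses to b6 ∘ b2
g(b4, b3) collapses to b4 ∘ b3
g3(g(b1, b5), g(b6, b2), g(b4, b3)) collapses to b1 ∘ b5 ∘ b6 ∘ b2 ∘ b4 ∘ b3
rearranged into index order: b1 ∘ b2 ∘ b3 ∘ b4 ∘ b5 ∘ b6

b1 ∘ b2 ∘ b3 ∘ b4 ∘ b5 ∘ b6


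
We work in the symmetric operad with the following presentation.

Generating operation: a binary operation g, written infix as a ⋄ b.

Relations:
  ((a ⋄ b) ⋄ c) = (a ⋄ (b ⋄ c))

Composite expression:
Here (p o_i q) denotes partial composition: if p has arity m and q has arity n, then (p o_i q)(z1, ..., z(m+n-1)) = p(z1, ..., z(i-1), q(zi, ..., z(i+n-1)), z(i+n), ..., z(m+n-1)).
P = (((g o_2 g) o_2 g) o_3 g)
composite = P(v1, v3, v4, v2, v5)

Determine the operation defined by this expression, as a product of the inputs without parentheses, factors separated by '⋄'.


v1 ⋄ v3 ⋄ v4 ⋄ v2 ⋄ v5

Under associativity of g, the answer is the v's in reading order.
(v4 ⋄ v2) collapses to v4 ⋄ v2
(v3 ⋄ (v4 ⋄ v2)) collapses to v3 ⋄ v4 ⋄ v2
((v3 ⋄ (v4 ⋄ v2)) ⋄ v5) collapses to v3 ⋄ v4 ⋄ v2 ⋄ v5
(v1 ⋄ ((v3 ⋄ (v4 ⋄ v2)) ⋄ v5)) collapses to v1 ⋄ v3 ⋄ v4 ⋄ v2 ⋄ v5


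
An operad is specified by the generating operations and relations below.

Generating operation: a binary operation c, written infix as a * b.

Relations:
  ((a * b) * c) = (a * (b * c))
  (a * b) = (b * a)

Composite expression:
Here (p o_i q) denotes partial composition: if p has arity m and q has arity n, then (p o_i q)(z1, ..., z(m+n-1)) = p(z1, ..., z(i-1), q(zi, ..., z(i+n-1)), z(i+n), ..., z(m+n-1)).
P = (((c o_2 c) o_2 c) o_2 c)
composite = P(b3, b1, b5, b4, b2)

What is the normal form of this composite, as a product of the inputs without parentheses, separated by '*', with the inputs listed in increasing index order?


Reordering under c is free, so list the b-inputs canonically.
(b1 * b5) collapses to b1 * b5
((b1 * b5) * b4) collapses to b1 * b5 * b4
(((b1 * b5) * b4) * b2) collapses to b1 * b5 * b4 * b2
(b3 * (((b1 * b5) * b4) * b2)) collapses to b3 * b1 * b5 * b4 * b2
the factors in increasing index order: b1 * b2 * b3 * b4 * b5

b1 * b2 * b3 * b4 * b5


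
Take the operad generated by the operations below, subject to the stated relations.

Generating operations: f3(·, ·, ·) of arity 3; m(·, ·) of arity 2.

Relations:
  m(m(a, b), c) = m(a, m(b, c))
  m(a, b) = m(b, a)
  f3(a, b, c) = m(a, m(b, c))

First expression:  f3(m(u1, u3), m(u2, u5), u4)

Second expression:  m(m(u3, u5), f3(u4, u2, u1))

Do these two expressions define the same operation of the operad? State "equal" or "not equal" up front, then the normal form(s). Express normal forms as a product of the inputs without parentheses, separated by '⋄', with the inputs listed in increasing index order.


equal — both sides give u1 ⋄ u2 ⋄ u3 ⋄ u4 ⋄ u5

Normal form of the first expression: u1 ⋄ u2 ⋄ u3 ⋄ u4 ⋄ u5
Normal form of the second expression: u1 ⋄ u2 ⋄ u3 ⋄ u4 ⋄ u5
The normal forms match — equal.


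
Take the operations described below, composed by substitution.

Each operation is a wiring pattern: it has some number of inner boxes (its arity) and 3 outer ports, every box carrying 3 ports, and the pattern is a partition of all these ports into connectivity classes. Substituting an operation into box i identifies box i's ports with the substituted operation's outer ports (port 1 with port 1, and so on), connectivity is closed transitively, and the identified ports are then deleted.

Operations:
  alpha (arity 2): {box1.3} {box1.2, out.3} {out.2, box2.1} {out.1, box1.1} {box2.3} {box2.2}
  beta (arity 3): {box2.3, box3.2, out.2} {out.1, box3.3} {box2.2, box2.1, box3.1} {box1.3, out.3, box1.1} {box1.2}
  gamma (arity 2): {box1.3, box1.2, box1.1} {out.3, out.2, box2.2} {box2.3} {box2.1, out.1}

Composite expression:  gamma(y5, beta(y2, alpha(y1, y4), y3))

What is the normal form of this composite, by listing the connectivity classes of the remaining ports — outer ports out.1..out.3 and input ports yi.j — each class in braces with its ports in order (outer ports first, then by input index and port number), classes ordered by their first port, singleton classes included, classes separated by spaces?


{out.1, y3.3} {out.2, out.3, y1.2, y3.2} {y1.1, y3.1, y4.1} {y1.3} {y2.1, y2.3} {y2.2} {y4.2} {y4.3} {y5.1, y5.2, y5.3}

Connectivity passes through glued gamma-boundaries; trace each wire chain.
after alpha, the pattern on (y1, y4) reads {out.1, y1.1} {out.2, y4.1} {out.3, y1.2} {y1.3} {y4.2} {y4.3} (out.j = its outer ports)
after beta, the pattern on (y2, y1, y4, y3) reads {out.1, y3.3} {out.2, y1.2, y3.2} {out.3, y2.1, y2.3} {y1.1, y3.1, y4.1} {y1.3} {y2.2} {y4.2} {y4.3} (out.j = its outer ports)
after gamma, the pattern on (y5, y2, y1, y4, y3) reads {out.1, y3.3} {out.2, out.3, y1.2, y3.2} {y1.1, y3.1, y4.1} {y1.3} {y2.1, y2.3} {y2.2} {y4.2} {y4.3} {y5.1, y5.2, y5.3} (out.j = its outer ports)


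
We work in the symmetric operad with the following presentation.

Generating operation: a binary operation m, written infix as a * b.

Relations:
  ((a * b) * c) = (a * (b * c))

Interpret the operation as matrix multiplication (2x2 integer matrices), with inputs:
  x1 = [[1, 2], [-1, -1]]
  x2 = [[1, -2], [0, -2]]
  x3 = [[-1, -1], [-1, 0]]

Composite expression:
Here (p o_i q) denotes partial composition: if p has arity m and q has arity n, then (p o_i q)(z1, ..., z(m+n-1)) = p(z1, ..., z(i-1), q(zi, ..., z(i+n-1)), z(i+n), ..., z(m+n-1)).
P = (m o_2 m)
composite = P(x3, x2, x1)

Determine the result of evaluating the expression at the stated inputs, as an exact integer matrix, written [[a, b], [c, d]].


[[-5, -6], [-3, -4]]


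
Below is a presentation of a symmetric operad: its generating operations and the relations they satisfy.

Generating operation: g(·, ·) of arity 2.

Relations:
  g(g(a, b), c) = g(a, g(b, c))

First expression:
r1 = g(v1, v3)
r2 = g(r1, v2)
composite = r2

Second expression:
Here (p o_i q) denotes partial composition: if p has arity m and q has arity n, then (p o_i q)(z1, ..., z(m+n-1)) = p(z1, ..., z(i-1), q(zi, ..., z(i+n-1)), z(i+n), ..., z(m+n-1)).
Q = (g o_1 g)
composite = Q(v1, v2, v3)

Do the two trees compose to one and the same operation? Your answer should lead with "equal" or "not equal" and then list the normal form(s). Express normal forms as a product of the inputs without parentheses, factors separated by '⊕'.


not equal: they reduce to v1 ⊕ v3 ⊕ v2 and v1 ⊕ v2 ⊕ v3


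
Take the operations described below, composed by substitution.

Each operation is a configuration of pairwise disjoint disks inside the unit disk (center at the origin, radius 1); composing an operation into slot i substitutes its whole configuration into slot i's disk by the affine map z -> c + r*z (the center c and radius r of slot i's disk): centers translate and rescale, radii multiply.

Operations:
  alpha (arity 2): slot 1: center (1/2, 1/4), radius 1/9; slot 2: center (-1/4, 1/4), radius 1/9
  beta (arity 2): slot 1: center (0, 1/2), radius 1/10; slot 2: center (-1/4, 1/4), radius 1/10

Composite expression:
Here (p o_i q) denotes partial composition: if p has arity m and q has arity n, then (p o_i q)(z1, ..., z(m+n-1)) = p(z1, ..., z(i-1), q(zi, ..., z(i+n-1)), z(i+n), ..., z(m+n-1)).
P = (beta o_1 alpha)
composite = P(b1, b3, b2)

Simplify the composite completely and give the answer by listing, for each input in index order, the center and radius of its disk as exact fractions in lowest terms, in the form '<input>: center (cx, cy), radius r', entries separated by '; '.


b1: center (1/20, 21/40), radius 1/90; b2: center (-1/4, 1/4), radius 1/10; b3: center (-1/40, 21/40), radius 1/90

Nesting under beta composes maps z -> c + r*z down each b-path.
for b1, the 2-step affine chain lands on center (1/20, 21/40), radius 1/90
for b3, the 2-step affine chain lands on center (-1/40, 21/40), radius 1/90
for b2, the 1-step affine chain lands on center (-1/4, 1/4), radius 1/10


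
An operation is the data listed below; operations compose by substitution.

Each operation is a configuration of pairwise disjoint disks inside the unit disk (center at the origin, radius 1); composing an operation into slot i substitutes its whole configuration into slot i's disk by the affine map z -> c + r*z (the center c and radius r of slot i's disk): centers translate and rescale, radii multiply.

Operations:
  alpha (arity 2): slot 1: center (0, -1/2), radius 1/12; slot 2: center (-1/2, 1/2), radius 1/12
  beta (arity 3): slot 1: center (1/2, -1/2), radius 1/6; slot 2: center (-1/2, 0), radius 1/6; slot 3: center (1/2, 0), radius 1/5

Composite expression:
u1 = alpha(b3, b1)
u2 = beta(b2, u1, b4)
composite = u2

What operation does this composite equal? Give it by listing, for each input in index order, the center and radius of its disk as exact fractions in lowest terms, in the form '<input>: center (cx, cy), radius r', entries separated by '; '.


b1: center (-7/12, 1/12), radius 1/72; b2: center (1/2, -1/2), radius 1/6; b3: center (-1/2, -1/12), radius 1/72; b4: center (1/2, 0), radius 1/5

Nesting under beta composes maps z -> c + r*z down each b-path.
tracing b2 down its 1-map path: center (1/2, -1/2), radius 1/6
tracing b3 down its 2-map path: center (-1/2, -1/12), radius 1/72
tracing b1 down its 2-map path: center (-7/12, 1/12), radius 1/72
tracing b4 down its 1-map path: center (1/2, 0), radius 1/5


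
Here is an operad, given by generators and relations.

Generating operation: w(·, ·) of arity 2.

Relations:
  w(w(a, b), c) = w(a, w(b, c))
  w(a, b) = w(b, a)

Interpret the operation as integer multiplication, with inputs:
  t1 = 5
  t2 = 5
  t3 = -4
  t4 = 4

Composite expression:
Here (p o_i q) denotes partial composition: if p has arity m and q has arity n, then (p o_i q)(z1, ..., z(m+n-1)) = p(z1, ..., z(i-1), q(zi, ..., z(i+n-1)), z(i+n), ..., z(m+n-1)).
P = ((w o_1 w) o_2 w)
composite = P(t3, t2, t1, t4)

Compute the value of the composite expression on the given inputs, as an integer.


-400

w(t2, t1) = 25
w(t3, w(t2, t1)) = -100
w(w(t3, w(t2, t1)), t4) = -400
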